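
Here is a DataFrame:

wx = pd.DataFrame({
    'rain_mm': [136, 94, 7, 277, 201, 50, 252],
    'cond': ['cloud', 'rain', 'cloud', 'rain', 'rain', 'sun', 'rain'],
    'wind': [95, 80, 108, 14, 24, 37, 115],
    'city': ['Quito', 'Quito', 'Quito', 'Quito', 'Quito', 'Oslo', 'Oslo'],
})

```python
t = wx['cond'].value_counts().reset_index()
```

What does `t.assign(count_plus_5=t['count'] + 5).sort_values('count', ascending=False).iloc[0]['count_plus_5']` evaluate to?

9

value_counts of cond:
cond
rain     4
cloud    2
sun      1
Name: count, dtype: int64
reset_index():
    cond  count
0   rain      4
1  cloud      2
2    sun      1
add column count_plus_5 = t['count'] + 5:
    cond  count  count_plus_5
0   rain      4             9
1  cloud      2             7
2    sun      1             6
sort by count descending:
    cond  count  count_plus_5
0   rain      4             9
1  cloud      2             7
2    sun      1             6
Then the value at position 0, column 'count_plus_5': 9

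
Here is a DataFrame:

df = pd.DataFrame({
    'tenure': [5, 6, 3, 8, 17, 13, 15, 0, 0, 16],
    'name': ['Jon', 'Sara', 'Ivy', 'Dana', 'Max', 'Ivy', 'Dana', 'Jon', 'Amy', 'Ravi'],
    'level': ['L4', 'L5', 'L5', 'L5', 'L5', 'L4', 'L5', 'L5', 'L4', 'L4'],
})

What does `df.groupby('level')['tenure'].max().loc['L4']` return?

group by level, max of tenure:
level
L4    16
L5    17
Name: tenure, dtype: int64

16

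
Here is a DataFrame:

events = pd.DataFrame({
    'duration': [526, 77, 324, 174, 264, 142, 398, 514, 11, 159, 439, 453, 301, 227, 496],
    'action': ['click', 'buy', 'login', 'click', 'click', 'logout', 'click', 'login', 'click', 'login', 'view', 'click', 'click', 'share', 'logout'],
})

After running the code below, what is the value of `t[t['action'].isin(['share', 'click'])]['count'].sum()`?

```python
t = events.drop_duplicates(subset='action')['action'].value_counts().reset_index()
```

drop duplicate action (keep=first):
    duration  action
0        526   click
1         77     buy
2        324   login
5        142  logout
10       439    view
13       227   share
value_counts of action:
action
click     1
buy       1
login     1
logout    1
view      1
share     1
Name: count, dtype: int64
reset_index():
   action  count
0   click      1
1     buy      1
2   login      1
3  logout      1
4    view      1
5   share      1
filter rows where action in ['share', 'click']:
  action  count
0  click      1
5  share      1
So sum() = 2.

2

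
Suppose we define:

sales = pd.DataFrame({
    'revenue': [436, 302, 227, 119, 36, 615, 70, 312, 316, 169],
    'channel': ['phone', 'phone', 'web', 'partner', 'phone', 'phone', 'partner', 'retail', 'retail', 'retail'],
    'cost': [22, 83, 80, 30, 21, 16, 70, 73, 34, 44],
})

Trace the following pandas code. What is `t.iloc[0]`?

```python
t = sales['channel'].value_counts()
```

value_counts of channel:
channel
phone      4
retail     3
partner    2
web        1
Name: count, dtype: int64
Reading off the value at position 0, we get 4.

4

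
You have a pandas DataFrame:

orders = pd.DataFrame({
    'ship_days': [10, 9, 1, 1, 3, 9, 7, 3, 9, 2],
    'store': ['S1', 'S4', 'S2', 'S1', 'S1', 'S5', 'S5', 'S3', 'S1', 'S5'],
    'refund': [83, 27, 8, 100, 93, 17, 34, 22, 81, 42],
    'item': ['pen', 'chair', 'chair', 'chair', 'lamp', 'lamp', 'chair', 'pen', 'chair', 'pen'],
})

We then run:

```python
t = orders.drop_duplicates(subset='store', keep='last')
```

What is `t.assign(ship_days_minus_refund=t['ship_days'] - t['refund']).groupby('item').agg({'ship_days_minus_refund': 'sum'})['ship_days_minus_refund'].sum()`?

-156

drop duplicate store (keep=last):
   ship_days store  refund   item
1          9    S4      27  chair
2          1    S2       8  chair
7          3    S3      22    pen
8          9    S1      81  chair
9          2    S5      42    pen
add column ship_days_minus_refund = t['ship_days'] - t['refund']:
   ship_days store  refund   item  ship_days_minus_refund
1          9    S4      27  chair                     -18
2          1    S2       8  chair                      -7
7          3    S3      22    pen                     -19
8          9    S1      81  chair                     -72
9          2    S5      42    pen                     -40
group by item, sum of ship_days_minus_refund:
       ship_days_minus_refund
item                         
chair                     -97
pen                       -59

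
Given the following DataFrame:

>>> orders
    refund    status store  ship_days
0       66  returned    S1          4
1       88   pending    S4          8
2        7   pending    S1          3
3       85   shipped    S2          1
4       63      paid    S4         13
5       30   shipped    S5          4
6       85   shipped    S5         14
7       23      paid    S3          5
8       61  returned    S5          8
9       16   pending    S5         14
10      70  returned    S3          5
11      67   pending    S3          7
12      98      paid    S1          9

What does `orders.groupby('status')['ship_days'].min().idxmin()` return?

shipped

group by status, min of ship_days:
status
paid        5
pending     3
returned    4
shipped     1
Name: ship_days, dtype: int64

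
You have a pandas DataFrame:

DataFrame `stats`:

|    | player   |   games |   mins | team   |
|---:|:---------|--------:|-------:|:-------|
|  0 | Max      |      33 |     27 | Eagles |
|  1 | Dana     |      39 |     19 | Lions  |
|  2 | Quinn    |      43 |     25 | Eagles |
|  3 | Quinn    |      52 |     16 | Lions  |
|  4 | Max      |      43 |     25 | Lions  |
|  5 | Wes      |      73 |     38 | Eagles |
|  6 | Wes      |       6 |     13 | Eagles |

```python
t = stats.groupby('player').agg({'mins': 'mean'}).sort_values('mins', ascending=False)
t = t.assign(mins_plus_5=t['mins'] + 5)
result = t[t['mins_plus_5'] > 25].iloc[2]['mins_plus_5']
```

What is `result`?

25.5

group by player, mean of mins:
        mins
player      
Dana    19.0
Max     26.0
Quinn   20.5
Wes     25.5
sort by mins descending:
        mins
player      
Max     26.0
Wes     25.5
Quinn   20.5
Dana    19.0
add column mins_plus_5 = t['mins'] + 5:
        mins  mins_plus_5
player                   
Max     26.0         31.0
Wes     25.5         30.5
Quinn   20.5         25.5
Dana    19.0         24.0
filter rows where mins_plus_5 > 25:
        mins  mins_plus_5
player                   
Max     26.0         31.0
Wes     25.5         30.5
Quinn   20.5         25.5
Taking the value at position 2, column 'mins_plus_5' gives 25.5.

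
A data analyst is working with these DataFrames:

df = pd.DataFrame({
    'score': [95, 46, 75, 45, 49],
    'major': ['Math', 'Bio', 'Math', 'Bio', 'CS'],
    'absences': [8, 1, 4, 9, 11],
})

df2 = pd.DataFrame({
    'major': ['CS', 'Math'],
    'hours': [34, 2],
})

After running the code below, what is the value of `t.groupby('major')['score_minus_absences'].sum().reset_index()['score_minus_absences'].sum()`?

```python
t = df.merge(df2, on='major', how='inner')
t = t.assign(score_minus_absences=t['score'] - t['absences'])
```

196

merge on 'major' (how='inner') → 3 rows:
   score major  absences  hours
0     95  Math         8      2
1     75  Math         4      2
2     49    CS        11     34
add column score_minus_absences = t['score'] - t['absences']:
   score major  absences  hours  score_minus_absences
0     95  Math         8      2                    87
1     75  Math         4      2                    71
2     49    CS        11     34                    38
group by major, sum of score_minus_absences:
major
CS       38
Math    158
Name: score_minus_absences, dtype: int64
reset_index():
  major  score_minus_absences
0    CS                    38
1  Math                   158
Reading off the sum of column 'score_minus_absences', we get 196.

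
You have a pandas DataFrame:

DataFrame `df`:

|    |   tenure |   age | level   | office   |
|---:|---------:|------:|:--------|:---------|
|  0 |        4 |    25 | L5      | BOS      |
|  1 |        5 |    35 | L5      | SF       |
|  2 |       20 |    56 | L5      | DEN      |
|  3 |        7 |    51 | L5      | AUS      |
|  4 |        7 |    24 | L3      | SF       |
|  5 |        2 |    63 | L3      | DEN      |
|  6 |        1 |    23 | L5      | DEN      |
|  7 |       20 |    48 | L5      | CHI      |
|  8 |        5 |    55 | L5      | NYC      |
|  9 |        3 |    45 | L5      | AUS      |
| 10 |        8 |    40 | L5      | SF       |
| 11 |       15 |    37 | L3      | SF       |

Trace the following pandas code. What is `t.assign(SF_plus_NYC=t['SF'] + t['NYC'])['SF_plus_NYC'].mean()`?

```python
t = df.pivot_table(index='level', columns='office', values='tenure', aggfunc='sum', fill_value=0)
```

20.0

pivot: rows=level, cols=office, sum(tenure):
office  AUS  BOS  CHI  DEN  NYC  SF
level                              
L3        0    0    0    2    0  22
L5       10    4   20   21    5  13
add column SF_plus_NYC = t['SF'] + t['NYC']:
office  AUS  BOS  CHI  DEN  NYC  SF  SF_plus_NYC
level                                           
L3        0    0    0    2    0  22           22
L5       10    4   20   21    5  13           18
So mean() = 20.0.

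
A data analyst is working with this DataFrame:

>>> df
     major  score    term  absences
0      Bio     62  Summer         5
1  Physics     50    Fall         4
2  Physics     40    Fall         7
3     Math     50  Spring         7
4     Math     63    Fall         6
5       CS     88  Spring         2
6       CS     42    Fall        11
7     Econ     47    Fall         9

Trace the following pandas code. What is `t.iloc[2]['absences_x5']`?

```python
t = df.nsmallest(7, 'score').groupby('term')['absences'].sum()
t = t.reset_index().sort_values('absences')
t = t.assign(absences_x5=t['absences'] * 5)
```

take 7 rows with smallest score:
     major  score    term  absences
2  Physics     40    Fall         7
6       CS     42    Fall        11
7     Econ     47    Fall         9
1  Physics     50    Fall         4
3     Math     50  Spring         7
0      Bio     62  Summer         5
4     Math     63    Fall         6
group by term, sum of absences:
term
Fall      37
Spring     7
Summer     5
Name: absences, dtype: int64
reset_index():
     term  absences
0    Fall        37
1  Spring         7
2  Summer         5
sort by absences:
     term  absences
2  Summer         5
1  Spring         7
0    Fall        37
add column absences_x5 = t['absences'] * 5:
     term  absences  absences_x5
2  Summer         5           25
1  Spring         7           35
0    Fall        37          185

185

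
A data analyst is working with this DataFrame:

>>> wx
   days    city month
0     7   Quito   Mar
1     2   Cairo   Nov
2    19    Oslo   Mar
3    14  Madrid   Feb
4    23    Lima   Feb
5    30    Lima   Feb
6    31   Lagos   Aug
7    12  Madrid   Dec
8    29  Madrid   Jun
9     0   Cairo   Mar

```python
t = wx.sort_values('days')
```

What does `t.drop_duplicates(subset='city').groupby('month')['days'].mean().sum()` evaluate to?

74.6666666667

sort by days:
   days    city month
9     0   Cairo   Mar
1     2   Cairo   Nov
0     7   Quito   Mar
7    12  Madrid   Dec
3    14  Madrid   Feb
2    19    Oslo   Mar
4    23    Lima   Feb
8    29  Madrid   Jun
5    30    Lima   Feb
6    31   Lagos   Aug
drop duplicate city (keep=first):
   days    city month
9     0   Cairo   Mar
0     7   Quito   Mar
7    12  Madrid   Dec
2    19    Oslo   Mar
4    23    Lima   Feb
6    31   Lagos   Aug
group by month, mean of days:
month
Aug    31.000000
Dec    12.000000
Feb    23.000000
Mar     8.666667
Name: days, dtype: float64
Taking the sum of the resulting series gives 74.6666666667.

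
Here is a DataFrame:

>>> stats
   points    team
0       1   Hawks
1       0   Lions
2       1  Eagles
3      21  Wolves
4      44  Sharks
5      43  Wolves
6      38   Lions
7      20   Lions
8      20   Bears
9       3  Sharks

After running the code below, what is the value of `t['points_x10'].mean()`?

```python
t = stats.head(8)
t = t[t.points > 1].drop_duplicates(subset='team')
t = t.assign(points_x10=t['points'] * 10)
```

343.333333333

take first 8 rows:
   points    team
0       1   Hawks
1       0   Lions
2       1  Eagles
3      21  Wolves
4      44  Sharks
5      43  Wolves
6      38   Lions
7      20   Lions
filter rows where points > 1:
   points    team
3      21  Wolves
4      44  Sharks
5      43  Wolves
6      38   Lions
7      20   Lions
drop duplicate team (keep=first):
   points    team
3      21  Wolves
4      44  Sharks
6      38   Lions
add column points_x10 = t['points'] * 10:
   points    team  points_x10
3      21  Wolves         210
4      44  Sharks         440
6      38   Lions         380
The mean of column 'points_x10' is 343.333333333.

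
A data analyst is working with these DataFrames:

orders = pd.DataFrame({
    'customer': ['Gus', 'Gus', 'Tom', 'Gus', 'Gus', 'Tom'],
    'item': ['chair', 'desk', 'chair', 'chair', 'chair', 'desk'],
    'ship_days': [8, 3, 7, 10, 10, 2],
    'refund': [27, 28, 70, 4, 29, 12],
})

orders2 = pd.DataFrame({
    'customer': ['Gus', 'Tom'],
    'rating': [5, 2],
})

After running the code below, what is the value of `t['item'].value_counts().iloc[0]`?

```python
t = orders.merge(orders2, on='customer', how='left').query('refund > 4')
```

3

merge on 'customer' (how='left') → 6 rows:
  customer   item  ship_days  refund  rating
0      Gus  chair          8      27       5
1      Gus   desk          3      28       5
2      Tom  chair          7      70       2
3      Gus  chair         10       4       5
4      Gus  chair         10      29       5
5      Tom   desk          2      12       2
filter rows where refund > 4:
  customer   item  ship_days  refund  rating
0      Gus  chair          8      27       5
1      Gus   desk          3      28       5
2      Tom  chair          7      70       2
4      Gus  chair         10      29       5
5      Tom   desk          2      12       2
value_counts of item:
item
chair    3
desk     2
Name: count, dtype: int64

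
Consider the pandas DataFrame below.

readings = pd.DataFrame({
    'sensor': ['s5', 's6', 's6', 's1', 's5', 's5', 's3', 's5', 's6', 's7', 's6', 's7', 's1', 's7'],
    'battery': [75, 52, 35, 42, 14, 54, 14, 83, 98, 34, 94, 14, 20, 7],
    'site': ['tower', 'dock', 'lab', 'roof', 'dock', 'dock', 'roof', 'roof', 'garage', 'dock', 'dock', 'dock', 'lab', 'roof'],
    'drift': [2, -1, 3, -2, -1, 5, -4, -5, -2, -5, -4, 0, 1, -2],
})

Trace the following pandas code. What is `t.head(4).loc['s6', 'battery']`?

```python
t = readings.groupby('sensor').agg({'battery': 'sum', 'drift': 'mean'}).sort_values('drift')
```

279

group by sensor: sum(battery), mean(drift):
        battery     drift
sensor                   
s1           62 -0.500000
s3           14 -4.000000
s5          226  0.250000
s6          279 -1.000000
s7           55 -2.333333
sort by drift:
        battery     drift
sensor                   
s3           14 -4.000000
s7           55 -2.333333
s6          279 -1.000000
s1           62 -0.500000
s5          226  0.250000
take first 4 rows:
        battery     drift
sensor                   
s3           14 -4.000000
s7           55 -2.333333
s6          279 -1.000000
s1           62 -0.500000
Then the value at row 's6', column 'battery': 279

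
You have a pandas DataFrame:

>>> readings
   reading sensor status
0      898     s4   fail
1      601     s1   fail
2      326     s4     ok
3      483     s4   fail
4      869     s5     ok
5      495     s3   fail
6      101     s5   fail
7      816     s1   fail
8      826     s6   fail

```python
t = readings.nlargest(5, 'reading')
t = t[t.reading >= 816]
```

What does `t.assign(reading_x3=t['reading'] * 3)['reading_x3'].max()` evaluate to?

take 5 rows with largest reading:
   reading sensor status
0      898     s4   fail
4      869     s5     ok
8      826     s6   fail
7      816     s1   fail
1      601     s1   fail
filter rows where reading >= 816:
   reading sensor status
0      898     s4   fail
4      869     s5     ok
8      826     s6   fail
7      816     s1   fail
add column reading_x3 = t['reading'] * 3:
   reading sensor status  reading_x3
0      898     s4   fail        2694
4      869     s5     ok        2607
8      826     s6   fail        2478
7      816     s1   fail        2448
The max of column 'reading_x3' is 2694.

2694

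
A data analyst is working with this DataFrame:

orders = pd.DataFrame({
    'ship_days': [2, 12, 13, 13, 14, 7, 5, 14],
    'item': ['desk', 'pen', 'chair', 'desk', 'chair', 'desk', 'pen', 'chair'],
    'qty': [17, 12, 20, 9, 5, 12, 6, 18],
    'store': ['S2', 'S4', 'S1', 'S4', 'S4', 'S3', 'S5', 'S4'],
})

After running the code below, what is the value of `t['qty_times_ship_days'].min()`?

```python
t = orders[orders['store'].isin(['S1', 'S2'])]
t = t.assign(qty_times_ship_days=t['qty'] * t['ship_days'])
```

filter rows where store in ['S1', 'S2']:
   ship_days   item  qty store
0          2   desk   17    S2
2         13  chair   20    S1
add column qty_times_ship_days = t['qty'] * t['ship_days']:
   ship_days   item  qty store  qty_times_ship_days
0          2   desk   17    S2                   34
2         13  chair   20    S1                  260
min of column 'qty_times_ship_days' → 34

34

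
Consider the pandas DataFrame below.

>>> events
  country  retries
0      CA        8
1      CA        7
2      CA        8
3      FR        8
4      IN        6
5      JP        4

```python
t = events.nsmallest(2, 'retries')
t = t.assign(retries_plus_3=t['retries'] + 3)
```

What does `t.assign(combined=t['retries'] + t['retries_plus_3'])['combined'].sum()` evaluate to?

26

take 2 rows with smallest retries:
  country  retries
5      JP        4
4      IN        6
add column retries_plus_3 = t['retries'] + 3:
  country  retries  retries_plus_3
5      JP        4               7
4      IN        6               9
add column combined = t['retries'] + t['retries_plus_3']:
  country  retries  retries_plus_3  combined
5      JP        4               7        11
4      IN        6               9        15
Then the sum of column 'combined': 26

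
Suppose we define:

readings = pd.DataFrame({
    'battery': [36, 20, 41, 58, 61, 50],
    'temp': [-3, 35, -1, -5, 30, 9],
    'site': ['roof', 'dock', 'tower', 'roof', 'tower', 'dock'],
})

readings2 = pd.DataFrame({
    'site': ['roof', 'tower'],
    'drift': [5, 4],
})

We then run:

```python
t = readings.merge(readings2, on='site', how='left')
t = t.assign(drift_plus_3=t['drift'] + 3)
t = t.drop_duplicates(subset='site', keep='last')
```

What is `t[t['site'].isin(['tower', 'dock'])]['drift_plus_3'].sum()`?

7.0

merge on 'site' (how='left') → 6 rows:
   battery  temp   site  drift
0       36    -3   roof    5.0
1       20    35   dock    NaN
2       41    -1  tower    4.0
3       58    -5   roof    5.0
4       61    30  tower    4.0
5       50     9   dock    NaN
add column drift_plus_3 = t['drift'] + 3:
   battery  temp   site  drift  drift_plus_3
0       36    -3   roof    5.0           8.0
1       20    35   dock    NaN           NaN
2       41    -1  tower    4.0           7.0
3       58    -5   roof    5.0           8.0
4       61    30  tower    4.0           7.0
5       50     9   dock    NaN           NaN
drop duplicate site (keep=last):
   battery  temp   site  drift  drift_plus_3
3       58    -5   roof    5.0           8.0
4       61    30  tower    4.0           7.0
5       50     9   dock    NaN           NaN
filter rows where site in ['tower', 'dock']:
   battery  temp   site  drift  drift_plus_3
4       61    30  tower    4.0           7.0
5       50     9   dock    NaN           NaN
Taking the sum of column 'drift_plus_3' gives 7.0.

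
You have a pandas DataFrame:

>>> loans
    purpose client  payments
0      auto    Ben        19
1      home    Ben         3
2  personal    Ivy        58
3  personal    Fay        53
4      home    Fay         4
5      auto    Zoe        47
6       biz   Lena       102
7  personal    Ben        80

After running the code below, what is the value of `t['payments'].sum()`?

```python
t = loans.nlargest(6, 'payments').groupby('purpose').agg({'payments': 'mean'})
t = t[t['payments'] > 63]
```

take 6 rows with largest payments:
    purpose client  payments
6       biz   Lena       102
7  personal    Ben        80
2  personal    Ivy        58
3  personal    Fay        53
5      auto    Zoe        47
0      auto    Ben        19
group by purpose, mean of payments:
            payments
purpose             
auto       33.000000
biz       102.000000
personal   63.666667
filter rows where payments > 63:
            payments
purpose             
biz       102.000000
personal   63.666667

165.666666667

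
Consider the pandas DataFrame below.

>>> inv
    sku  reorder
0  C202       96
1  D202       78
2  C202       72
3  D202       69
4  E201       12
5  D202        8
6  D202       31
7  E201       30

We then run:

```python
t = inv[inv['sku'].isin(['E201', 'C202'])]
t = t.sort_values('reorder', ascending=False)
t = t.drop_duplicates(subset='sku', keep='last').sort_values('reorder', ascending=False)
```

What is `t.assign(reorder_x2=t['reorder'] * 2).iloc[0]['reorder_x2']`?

filter rows where sku in ['E201', 'C202']:
    sku  reorder
0  C202       96
2  C202       72
4  E201       12
7  E201       30
sort by reorder descending:
    sku  reorder
0  C202       96
2  C202       72
7  E201       30
4  E201       12
drop duplicate sku (keep=last):
    sku  reorder
2  C202       72
4  E201       12
sort by reorder descending:
    sku  reorder
2  C202       72
4  E201       12
add column reorder_x2 = t['reorder'] * 2:
    sku  reorder  reorder_x2
2  C202       72         144
4  E201       12          24

144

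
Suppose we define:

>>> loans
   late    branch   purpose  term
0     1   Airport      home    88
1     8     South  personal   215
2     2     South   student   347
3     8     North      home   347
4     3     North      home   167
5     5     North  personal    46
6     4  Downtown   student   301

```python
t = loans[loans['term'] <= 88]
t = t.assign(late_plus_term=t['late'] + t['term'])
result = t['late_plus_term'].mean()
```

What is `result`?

filter rows where term <= 88:
   late   branch   purpose  term
0     1  Airport      home    88
5     5    North  personal    46
add column late_plus_term = t['late'] + t['term']:
   late   branch   purpose  term  late_plus_term
0     1  Airport      home    88              89
5     5    North  personal    46              51
The mean of column 'late_plus_term' is 70.0.

70.0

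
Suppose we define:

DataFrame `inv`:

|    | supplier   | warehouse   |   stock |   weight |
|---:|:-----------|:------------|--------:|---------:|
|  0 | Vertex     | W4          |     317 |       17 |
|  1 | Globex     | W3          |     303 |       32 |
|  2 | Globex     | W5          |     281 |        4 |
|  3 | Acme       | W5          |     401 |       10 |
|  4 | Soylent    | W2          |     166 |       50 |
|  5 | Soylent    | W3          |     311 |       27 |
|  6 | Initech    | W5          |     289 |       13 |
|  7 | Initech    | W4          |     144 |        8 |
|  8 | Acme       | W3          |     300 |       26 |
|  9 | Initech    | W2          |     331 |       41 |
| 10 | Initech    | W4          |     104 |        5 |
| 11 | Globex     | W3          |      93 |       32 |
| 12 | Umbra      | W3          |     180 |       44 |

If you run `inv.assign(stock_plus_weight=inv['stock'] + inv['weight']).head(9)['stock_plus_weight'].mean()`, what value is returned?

add column stock_plus_weight = inv['stock'] + inv['weight']:
   supplier warehouse  stock  weight  stock_plus_weight
0    Vertex        W4    317      17                334
1    Globex        W3    303      32                335
2    Globex        W5    281       4                285
3      Acme        W5    401      10                411
4   Soylent        W2    166      50                216
5   Soylent        W3    311      27                338
6   Initech        W5    289      13                302
7   Initech        W4    144       8                152
8      Acme        W3    300      26                326
9   Initech        W2    331      41                372
10  Initech        W4    104       5                109
11   Globex        W3     93      32                125
12    Umbra        W3    180      44                224
take first 9 rows:
  supplier warehouse  stock  weight  stock_plus_weight
0   Vertex        W4    317      17                334
1   Globex        W3    303      32                335
2   Globex        W5    281       4                285
3     Acme        W5    401      10                411
4  Soylent        W2    166      50                216
5  Soylent        W3    311      27                338
6  Initech        W5    289      13                302
7  Initech        W4    144       8                152
8     Acme        W3    300      26                326
Hence 299.888888889.

299.888888889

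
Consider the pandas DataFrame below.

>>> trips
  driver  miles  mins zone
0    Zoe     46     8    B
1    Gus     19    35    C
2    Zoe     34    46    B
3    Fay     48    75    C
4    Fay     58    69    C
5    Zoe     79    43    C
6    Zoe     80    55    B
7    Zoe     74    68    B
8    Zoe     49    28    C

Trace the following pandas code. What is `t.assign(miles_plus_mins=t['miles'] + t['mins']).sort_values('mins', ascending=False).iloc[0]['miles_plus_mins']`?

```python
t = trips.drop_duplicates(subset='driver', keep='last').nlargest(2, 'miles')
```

127

drop duplicate driver (keep=last):
  driver  miles  mins zone
1    Gus     19    35    C
4    Fay     58    69    C
8    Zoe     49    28    C
take 2 rows with largest miles:
  driver  miles  mins zone
4    Fay     58    69    C
8    Zoe     49    28    C
add column miles_plus_mins = t['miles'] + t['mins']:
  driver  miles  mins zone  miles_plus_mins
4    Fay     58    69    C              127
8    Zoe     49    28    C               77
sort by mins descending:
  driver  miles  mins zone  miles_plus_mins
4    Fay     58    69    C              127
8    Zoe     49    28    C               77
Taking the value at position 0, column 'miles_plus_mins' gives 127.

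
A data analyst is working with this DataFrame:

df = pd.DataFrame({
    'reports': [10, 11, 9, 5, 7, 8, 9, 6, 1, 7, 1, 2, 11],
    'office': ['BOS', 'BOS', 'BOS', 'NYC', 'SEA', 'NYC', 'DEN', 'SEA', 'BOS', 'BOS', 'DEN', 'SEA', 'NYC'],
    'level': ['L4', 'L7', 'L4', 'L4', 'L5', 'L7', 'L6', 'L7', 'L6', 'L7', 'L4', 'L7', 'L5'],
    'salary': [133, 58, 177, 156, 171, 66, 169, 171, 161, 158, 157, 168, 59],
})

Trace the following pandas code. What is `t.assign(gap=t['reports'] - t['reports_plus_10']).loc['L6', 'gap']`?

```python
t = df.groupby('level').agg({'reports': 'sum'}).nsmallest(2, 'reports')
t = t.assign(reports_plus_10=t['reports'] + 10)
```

group by level, sum of reports:
       reports
level         
L4          25
L5          18
L6          10
L7          34
take 2 rows with smallest reports:
       reports
level         
L6          10
L5          18
add column reports_plus_10 = t['reports'] + 10:
       reports  reports_plus_10
level                          
L6          10               20
L5          18               28
add column gap = t['reports'] - t['reports_plus_10']:
       reports  reports_plus_10  gap
level                               
L6          10               20  -10
L5          18               28  -10

-10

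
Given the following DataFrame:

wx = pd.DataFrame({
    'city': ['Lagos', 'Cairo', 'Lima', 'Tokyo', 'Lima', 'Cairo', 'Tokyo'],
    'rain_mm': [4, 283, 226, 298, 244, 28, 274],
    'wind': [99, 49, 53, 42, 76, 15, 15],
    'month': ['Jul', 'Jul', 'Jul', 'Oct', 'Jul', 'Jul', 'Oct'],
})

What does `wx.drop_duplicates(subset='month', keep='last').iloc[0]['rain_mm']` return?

drop duplicate month (keep=last):
    city  rain_mm  wind month
5  Cairo       28    15   Jul
6  Tokyo      274    15   Oct
Finally, value at position 0, column 'rain_mm' = 28.

28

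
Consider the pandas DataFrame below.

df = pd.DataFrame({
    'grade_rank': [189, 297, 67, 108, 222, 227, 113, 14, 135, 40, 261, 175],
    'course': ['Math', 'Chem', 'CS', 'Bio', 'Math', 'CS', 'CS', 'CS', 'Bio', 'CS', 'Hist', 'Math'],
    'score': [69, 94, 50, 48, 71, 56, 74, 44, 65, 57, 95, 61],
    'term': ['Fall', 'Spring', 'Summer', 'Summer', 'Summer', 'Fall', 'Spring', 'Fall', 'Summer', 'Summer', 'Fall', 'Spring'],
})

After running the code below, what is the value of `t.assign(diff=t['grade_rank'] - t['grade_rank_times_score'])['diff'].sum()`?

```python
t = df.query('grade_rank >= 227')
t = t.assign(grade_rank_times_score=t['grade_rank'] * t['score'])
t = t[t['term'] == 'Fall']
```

-37019

filter rows where grade_rank >= 227:
    grade_rank course  score    term
1          297   Chem     94  Spring
5          227     CS     56    Fall
10         261   Hist     95    Fall
add column grade_rank_times_score = t['grade_rank'] * t['score']:
    grade_rank course  score    term  grade_rank_times_score
1          297   Chem     94  Spring                   27918
5          227     CS     56    Fall                   12712
10         261   Hist     95    Fall                   24795
filter rows where term == 'Fall':
    grade_rank course  score  term  grade_rank_times_score
5          227     CS     56  Fall                   12712
10         261   Hist     95  Fall                   24795
add column diff = t['grade_rank'] - t['grade_rank_times_score']:
    grade_rank course  score  term  grade_rank_times_score   diff
5          227     CS     56  Fall                   12712 -12485
10         261   Hist     95  Fall                   24795 -24534
Reading off the sum of column 'diff', we get -37019.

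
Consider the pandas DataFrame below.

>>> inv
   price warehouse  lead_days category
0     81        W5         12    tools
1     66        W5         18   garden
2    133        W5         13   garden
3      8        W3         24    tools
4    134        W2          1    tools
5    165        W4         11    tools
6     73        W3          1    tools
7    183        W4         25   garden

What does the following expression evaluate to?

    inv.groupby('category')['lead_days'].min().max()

group by category, min of lead_days:
category
garden    13
tools      1
Name: lead_days, dtype: int64
Then the max of the resulting series: 13

13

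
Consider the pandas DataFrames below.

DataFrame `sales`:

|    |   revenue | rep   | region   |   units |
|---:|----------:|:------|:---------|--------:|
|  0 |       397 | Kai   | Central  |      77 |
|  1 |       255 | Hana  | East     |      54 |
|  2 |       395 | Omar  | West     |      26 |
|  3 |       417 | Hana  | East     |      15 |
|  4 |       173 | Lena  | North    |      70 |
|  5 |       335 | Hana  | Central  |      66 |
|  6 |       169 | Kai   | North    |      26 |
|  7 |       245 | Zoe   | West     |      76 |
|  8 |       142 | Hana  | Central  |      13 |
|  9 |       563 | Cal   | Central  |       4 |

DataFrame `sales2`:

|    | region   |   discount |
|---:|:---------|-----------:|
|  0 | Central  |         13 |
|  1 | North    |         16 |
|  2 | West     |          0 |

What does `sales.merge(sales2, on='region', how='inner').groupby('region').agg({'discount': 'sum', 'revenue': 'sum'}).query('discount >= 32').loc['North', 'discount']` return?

32

merge on 'region' (how='inner') → 8 rows:
   revenue   rep   region  units  discount
0      397   Kai  Central     77        13
1      395  Omar     West     26         0
2      173  Lena    North     70        16
3      335  Hana  Central     66        13
4      169   Kai    North     26        16
5      245   Zoe     West     76         0
6      142  Hana  Central     13        13
7      563   Cal  Central      4        13
group by region: sum(discount), sum(revenue):
         discount  revenue
region                    
Central        52     1437
North          32      342
West            0      640
filter rows where discount >= 32:
         discount  revenue
region                    
Central        52     1437
North          32      342
value at row 'North', column 'discount' → 32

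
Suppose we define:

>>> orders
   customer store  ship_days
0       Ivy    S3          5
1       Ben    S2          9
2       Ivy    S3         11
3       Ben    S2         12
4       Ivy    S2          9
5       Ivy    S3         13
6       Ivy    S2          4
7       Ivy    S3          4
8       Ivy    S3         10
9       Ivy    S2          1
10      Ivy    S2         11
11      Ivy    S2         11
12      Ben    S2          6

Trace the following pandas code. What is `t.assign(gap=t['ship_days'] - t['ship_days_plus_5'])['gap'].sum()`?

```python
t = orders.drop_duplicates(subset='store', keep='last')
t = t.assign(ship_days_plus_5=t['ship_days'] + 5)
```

drop duplicate store (keep=last):
   customer store  ship_days
8       Ivy    S3         10
12      Ben    S2          6
add column ship_days_plus_5 = t['ship_days'] + 5:
   customer store  ship_days  ship_days_plus_5
8       Ivy    S3         10                15
12      Ben    S2          6                11
add column gap = t['ship_days'] - t['ship_days_plus_5']:
   customer store  ship_days  ship_days_plus_5  gap
8       Ivy    S3         10                15   -5
12      Ben    S2          6                11   -5

-10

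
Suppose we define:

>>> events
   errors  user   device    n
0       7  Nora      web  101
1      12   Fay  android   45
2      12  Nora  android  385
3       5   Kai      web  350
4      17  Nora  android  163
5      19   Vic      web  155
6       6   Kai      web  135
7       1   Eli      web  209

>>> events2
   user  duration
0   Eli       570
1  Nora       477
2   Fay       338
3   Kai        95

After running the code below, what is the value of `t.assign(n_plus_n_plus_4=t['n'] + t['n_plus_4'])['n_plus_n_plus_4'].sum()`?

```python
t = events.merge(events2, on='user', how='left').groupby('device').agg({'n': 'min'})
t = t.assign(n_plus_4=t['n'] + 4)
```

merge on 'user' (how='left') → 8 rows:
   errors  user   device    n  duration
0       7  Nora      web  101     477.0
1      12   Fay  android   45     338.0
2      12  Nora  android  385     477.0
3       5   Kai      web  350      95.0
4      17  Nora  android  163     477.0
5      19   Vic      web  155       NaN
6       6   Kai      web  135      95.0
7       1   Eli      web  209     570.0
group by device, min of n:
           n
device      
android   45
web      101
add column n_plus_4 = t['n'] + 4:
           n  n_plus_4
device                
android   45        49
web      101       105
add column n_plus_n_plus_4 = t['n'] + t['n_plus_4']:
           n  n_plus_4  n_plus_n_plus_4
device                                 
android   45        49               94
web      101       105              206
Taking the sum of column 'n_plus_n_plus_4' gives 300.

300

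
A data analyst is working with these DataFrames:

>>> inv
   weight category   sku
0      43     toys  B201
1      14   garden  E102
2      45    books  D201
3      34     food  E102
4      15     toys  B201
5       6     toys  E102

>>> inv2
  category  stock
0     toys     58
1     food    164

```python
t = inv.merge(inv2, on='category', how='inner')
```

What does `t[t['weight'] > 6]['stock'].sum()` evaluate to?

merge on 'category' (how='inner') → 4 rows:
   weight category   sku  stock
0      43     toys  B201     58
1      34     food  E102    164
2      15     toys  B201     58
3       6     toys  E102     58
filter rows where weight > 6:
   weight category   sku  stock
0      43     toys  B201     58
1      34     food  E102    164
2      15     toys  B201     58
Finally, sum of column 'stock' = 280.

280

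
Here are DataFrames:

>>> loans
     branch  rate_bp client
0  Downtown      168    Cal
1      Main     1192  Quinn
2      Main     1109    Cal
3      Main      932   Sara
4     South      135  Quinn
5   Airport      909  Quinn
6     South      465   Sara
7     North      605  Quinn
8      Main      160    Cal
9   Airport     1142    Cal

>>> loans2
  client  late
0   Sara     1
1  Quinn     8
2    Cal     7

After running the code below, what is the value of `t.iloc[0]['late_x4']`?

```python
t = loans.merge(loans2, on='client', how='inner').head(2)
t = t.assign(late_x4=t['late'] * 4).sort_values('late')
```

28

merge on 'client' (how='inner') → 10 rows:
     branch  rate_bp client  late
0  Downtown      168    Cal     7
1      Main     1192  Quinn     8
2      Main     1109    Cal     7
3      Main      932   Sara     1
4     South      135  Quinn     8
5   Airport      909  Quinn     8
6     South      465   Sara     1
7     North      605  Quinn     8
8      Main      160    Cal     7
9   Airport     1142    Cal     7
take first 2 rows:
     branch  rate_bp client  late
0  Downtown      168    Cal     7
1      Main     1192  Quinn     8
add column late_x4 = t['late'] * 4:
     branch  rate_bp client  late  late_x4
0  Downtown      168    Cal     7       28
1      Main     1192  Quinn     8       32
sort by late:
     branch  rate_bp client  late  late_x4
0  Downtown      168    Cal     7       28
1      Main     1192  Quinn     8       32
Taking the value at position 0, column 'late_x4' gives 28.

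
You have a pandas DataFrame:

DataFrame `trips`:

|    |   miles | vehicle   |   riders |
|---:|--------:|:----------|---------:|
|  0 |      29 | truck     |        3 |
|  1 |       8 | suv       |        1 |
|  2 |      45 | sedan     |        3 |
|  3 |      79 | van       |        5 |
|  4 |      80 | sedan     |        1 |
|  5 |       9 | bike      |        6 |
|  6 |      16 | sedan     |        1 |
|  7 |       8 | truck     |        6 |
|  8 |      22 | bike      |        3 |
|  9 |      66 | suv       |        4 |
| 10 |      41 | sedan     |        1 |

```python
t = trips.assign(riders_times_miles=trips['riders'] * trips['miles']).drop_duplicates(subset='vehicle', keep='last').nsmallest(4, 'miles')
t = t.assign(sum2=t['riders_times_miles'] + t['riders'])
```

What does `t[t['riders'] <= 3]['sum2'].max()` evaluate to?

69

add column riders_times_miles = trips['riders'] * trips['miles']:
    miles vehicle  riders  riders_times_miles
0      29   truck       3                  87
1       8     suv       1                   8
2      45   sedan       3                 135
3      79     van       5                 395
4      80   sedan       1                  80
5       9    bike       6                  54
6      16   sedan       1                  16
7       8   truck       6                  48
8      22    bike       3                  66
9      66     suv       4                 264
10     41   sedan       1                  41
drop duplicate vehicle (keep=last):
    miles vehicle  riders  riders_times_miles
3      79     van       5                 395
7       8   truck       6                  48
8      22    bike       3                  66
9      66     suv       4                 264
10     41   sedan       1                  41
take 4 rows with smallest miles:
    miles vehicle  riders  riders_times_miles
7       8   truck       6                  48
8      22    bike       3                  66
10     41   sedan       1                  41
9      66     suv       4                 264
add column sum2 = t['riders_times_miles'] + t['riders']:
    miles vehicle  riders  riders_times_miles  sum2
7       8   truck       6                  48    54
8      22    bike       3                  66    69
10     41   sedan       1                  41    42
9      66     suv       4                 264   268
filter rows where riders <= 3:
    miles vehicle  riders  riders_times_miles  sum2
8      22    bike       3                  66    69
10     41   sedan       1                  41    42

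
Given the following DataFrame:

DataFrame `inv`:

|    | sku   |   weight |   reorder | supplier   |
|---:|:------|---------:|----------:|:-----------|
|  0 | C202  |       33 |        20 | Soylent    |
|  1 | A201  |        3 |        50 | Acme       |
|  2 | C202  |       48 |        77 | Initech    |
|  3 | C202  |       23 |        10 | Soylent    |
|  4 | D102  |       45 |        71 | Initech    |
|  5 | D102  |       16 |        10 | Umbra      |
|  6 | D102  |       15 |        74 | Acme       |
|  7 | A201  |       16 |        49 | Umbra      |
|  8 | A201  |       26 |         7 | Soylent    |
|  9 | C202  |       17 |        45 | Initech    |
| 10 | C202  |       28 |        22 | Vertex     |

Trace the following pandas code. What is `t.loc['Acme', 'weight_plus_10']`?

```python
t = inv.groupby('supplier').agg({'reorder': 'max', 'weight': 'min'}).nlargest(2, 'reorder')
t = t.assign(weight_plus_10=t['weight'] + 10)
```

group by supplier: max(reorder), min(weight):
          reorder  weight
supplier                 
Acme           74       3
Initech        77      17
Soylent        20      23
Umbra          49      16
Vertex         22      28
take 2 rows with largest reorder:
          reorder  weight
supplier                 
Initech        77      17
Acme           74       3
add column weight_plus_10 = t['weight'] + 10:
          reorder  weight  weight_plus_10
supplier                                 
Initech        77      17              27
Acme           74       3              13
Then the value at row 'Acme', column 'weight_plus_10': 13

13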